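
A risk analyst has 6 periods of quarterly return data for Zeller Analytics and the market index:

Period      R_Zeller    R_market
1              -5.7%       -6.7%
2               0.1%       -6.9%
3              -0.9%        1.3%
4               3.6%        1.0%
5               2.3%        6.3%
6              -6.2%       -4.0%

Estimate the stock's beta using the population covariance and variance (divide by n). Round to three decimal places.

Mean R_i = (-5.7 + 0.1 − 0.9 + 3.6 + 2.3 − 6.2) / 6 = -1.1333%
Mean R_m = (-6.7 − 6.9 + 1.3 + 1.0 + 6.3 − 4.0) / 6 = -1.5000%
Σ(R_i − R̄_i)(R_m − R̄_m) = 69.0200  ⇒  Cov = 69.0200 / 6 = 11.5033
Σ(R_m − R̄_m)² = 137.3800  ⇒  Var(R_m) = 137.3800 / 6 = 22.8967
β = Cov / Var(R_m) = 11.5033 / 22.8967 = 0.5024

0.502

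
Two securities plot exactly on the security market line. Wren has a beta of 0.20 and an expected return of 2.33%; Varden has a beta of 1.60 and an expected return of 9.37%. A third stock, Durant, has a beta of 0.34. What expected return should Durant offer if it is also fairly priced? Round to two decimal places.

3.03%

MRP (SML slope) = (9.37% − 2.33%) / (1.60 − 0.20) = 7.04% / 1.40 = 5.0286%
R_f (intercept) = 2.33% − 0.20 × 5.0286% = 1.3243%
E(R_Durant) = R_f + β × MRP = 1.3243% + 0.34 × 5.0286% = 3.03%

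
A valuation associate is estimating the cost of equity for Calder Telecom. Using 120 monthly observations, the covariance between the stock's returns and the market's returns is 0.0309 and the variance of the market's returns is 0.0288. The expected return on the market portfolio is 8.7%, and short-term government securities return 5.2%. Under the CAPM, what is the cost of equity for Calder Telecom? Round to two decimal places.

β = Cov(R_i, R_m) / Var(R_m) = 0.0309 / 0.0288 = 1.0729
MRP = 8.7% − 5.2% = 3.50%
E(R) = R_f + β × MRP = 5.2% + 1.0729 × 3.5% = 8.96%

8.96%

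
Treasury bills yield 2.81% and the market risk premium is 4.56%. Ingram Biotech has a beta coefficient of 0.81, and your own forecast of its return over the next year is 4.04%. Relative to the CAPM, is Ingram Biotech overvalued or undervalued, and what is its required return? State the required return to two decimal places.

Overvalued; required return 6.50%

Required return = R_f + β·MRP = 2.81% + 0.81 × 4.56% = 6.50%
Forecast 4.04% < required 6.50% → the stock plots below the SML → overvalued.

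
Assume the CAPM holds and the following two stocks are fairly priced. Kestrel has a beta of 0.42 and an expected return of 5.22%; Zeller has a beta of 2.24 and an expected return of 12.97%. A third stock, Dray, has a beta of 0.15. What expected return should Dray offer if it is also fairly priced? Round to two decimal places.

4.07%

MRP (SML slope) = (12.97% − 5.22%) / (2.24 − 0.42) = 7.75% / 1.82 = 4.2582%
R_f (intercept) = 5.22% − 0.42 × 4.2582% = 3.4316%
E(R_Dray) = R_f + β × MRP = 3.4316% + 0.15 × 4.2582% = 4.07%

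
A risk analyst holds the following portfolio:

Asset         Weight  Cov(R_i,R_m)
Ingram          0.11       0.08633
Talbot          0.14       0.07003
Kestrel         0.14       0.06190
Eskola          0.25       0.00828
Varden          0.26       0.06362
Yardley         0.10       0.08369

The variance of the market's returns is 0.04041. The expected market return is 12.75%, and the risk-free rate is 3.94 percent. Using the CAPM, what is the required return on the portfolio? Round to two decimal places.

β_Ingram = 0.08633 / 0.04041 = 2.1364
β_Talbot = 0.07003 / 0.04041 = 1.7330
β_Kestrel = 0.06190 / 0.04041 = 1.5318
β_Eskola = 0.00828 / 0.04041 = 0.2049
β_Varden = 0.06362 / 0.04041 = 1.5744
β_Yardley = 0.08369 / 0.04041 = 2.0710
β_P = Σ w_i β_i = 0.11×2.1364 + 0.14×1.7330 + 0.14×1.5318 + 0.25×0.2049 + 0.26×1.5744 + 0.10×2.0710 = 1.3597
MRP = 12.75% − 3.94% = 8.81%
E(R_P) = R_f + β_P × MRP = 3.94% + 1.3597 × 8.81% = 15.92%

15.92%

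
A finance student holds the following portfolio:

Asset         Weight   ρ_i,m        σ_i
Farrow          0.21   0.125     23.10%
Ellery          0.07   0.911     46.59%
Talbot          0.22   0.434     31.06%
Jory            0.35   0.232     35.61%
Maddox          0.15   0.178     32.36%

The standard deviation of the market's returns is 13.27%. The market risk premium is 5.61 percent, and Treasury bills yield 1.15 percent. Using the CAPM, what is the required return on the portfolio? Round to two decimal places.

β_Farrow = 0.125 × 23.10% / 13.27% = 0.2176
β_Ellery = 0.911 × 46.59% / 13.27% = 3.1985
β_Talbot = 0.434 × 31.06% / 13.27% = 1.0158
β_Jory = 0.232 × 35.61% / 13.27% = 0.6226
β_Maddox = 0.178 × 32.36% / 13.27% = 0.4341
β_P = Σ w_i β_i = 0.21×0.2176 + 0.07×3.1985 + 0.22×1.0158 + 0.35×0.6226 + 0.15×0.4341 = 0.7761
E(R_P) = R_f + β_P × MRP = 1.15% + 0.7761 × 5.61% = 5.50%

5.50%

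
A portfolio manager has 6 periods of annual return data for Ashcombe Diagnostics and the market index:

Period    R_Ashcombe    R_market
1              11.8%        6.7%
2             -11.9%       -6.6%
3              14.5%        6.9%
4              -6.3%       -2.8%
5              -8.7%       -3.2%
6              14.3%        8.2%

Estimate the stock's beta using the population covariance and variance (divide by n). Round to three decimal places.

Mean R_i = (11.8 − 11.9 + 14.5 − 6.3 − 8.7 + 14.3) / 6 = 2.2833%
Mean R_m = (6.7 − 6.6 + 6.9 − 2.8 − 3.2 + 8.2) / 6 = 1.5333%
Σ(R_i − R̄_i)(R_m − R̄_m) = 399.3833  ⇒  Cov = 399.3833 / 6 = 66.5639
Σ(R_m − R̄_m)² = 207.2733  ⇒  Var(R_m) = 207.2733 / 6 = 34.5456
β = Cov / Var(R_m) = 66.5639 / 34.5456 = 1.9268

1.927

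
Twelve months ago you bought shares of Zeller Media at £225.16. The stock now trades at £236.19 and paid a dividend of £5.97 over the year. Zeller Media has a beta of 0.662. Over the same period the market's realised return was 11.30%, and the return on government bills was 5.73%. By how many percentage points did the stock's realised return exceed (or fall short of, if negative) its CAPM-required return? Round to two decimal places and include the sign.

-1.87%

Realised HPR = (P1 + D1 − P0) / P0 = (236.19 + 5.97 − 225.16) / 225.16 = 17.00 / 225.16 = 7.5502%
MRP = 11.30% − 5.73% = 5.57%
CAPM required = R_f + β·MRP = 5.73% + 0.662 × 5.57% = 9.41734%
α = realised − required = 7.5502% − 9.41734% = -1.87%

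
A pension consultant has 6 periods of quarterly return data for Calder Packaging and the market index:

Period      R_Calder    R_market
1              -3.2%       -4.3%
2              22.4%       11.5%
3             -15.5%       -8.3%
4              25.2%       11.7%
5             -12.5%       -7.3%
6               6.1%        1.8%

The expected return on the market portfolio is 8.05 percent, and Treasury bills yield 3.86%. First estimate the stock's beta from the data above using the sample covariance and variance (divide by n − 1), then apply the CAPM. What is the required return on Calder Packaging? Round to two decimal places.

Mean R_i = (-3.2 + 22.4 − 15.5 + 25.2 − 12.5 + 6.1) / 6 = 3.7500%
Mean R_m = (-4.3 + 11.5 − 8.3 + 11.7 − 7.3 + 1.8) / 6 = 0.8500%
Σ(R_i − R̄_i)(R_m − R̄_m) = 777.9550  ⇒  Cov = 777.9550 / 5 = 155.5910
Σ(R_m − R̄_m)² = 408.7150  ⇒  Var(R_m) = 408.7150 / 5 = 81.7430
β = Cov / Var(R_m) = 155.5910 / 81.7430 = 1.9034
MRP = 8.05% − 3.86% = 4.19%
E(R) = R_f + β × MRP = 3.86% + 1.9034 × 4.19% = 11.84%

11.84%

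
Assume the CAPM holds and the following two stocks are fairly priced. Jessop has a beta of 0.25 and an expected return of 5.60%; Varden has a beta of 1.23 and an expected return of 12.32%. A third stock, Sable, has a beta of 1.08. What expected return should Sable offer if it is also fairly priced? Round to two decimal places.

MRP (SML slope) = (12.32% − 5.60%) / (1.23 − 0.25) = 6.72% / 0.98 = 6.8571%
R_f (intercept) = 5.60% − 0.25 × 6.8571% = 3.8857%
E(R_Sable) = R_f + β × MRP = 3.8857% + 1.08 × 6.8571% = 11.29%

11.29%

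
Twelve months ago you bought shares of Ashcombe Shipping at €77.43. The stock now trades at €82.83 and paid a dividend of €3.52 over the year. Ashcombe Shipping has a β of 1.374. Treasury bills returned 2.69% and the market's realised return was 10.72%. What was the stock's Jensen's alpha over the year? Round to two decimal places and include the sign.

-2.20%

Realised HPR = (P1 + D1 − P0) / P0 = (82.83 + 3.52 − 77.43) / 77.43 = 8.92 / 77.43 = 11.5201%
MRP = 10.72% − 2.69% = 8.03%
CAPM required = R_f + β·MRP = 2.69% + 1.374 × 8.03% = 13.72322%
α = realised − required = 11.5201% − 13.72322% = -2.20%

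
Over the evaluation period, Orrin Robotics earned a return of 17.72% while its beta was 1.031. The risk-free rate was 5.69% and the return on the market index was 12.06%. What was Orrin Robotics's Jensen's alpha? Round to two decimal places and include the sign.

Market excess return = 12.06% − 5.69% = 6.37%
CAPM benchmark = R_f + β(R_m − R_f) = 5.69% + 1.031 × 6.37% = 12.25747%
α = actual − benchmark = 17.72% − 12.25747% = +5.46%

+5.46%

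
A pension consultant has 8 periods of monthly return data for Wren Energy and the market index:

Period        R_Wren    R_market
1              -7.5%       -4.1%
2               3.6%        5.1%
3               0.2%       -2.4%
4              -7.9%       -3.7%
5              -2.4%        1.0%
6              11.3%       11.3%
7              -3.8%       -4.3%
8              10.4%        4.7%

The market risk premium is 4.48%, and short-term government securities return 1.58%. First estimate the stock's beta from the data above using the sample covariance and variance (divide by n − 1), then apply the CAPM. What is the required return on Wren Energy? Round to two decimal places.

Mean R_i = (-7.5 + 3.6 + 0.2 − 7.9 − 2.4 + 11.3 − 3.8 + 10.4) / 8 = 0.4875%
Mean R_m = (-4.1 + 5.1 − 2.4 − 3.7 + 1.0 + 11.3 − 4.3 + 4.7) / 8 = 0.9500%
Σ(R_i − R̄_i)(R_m − R̄_m) = 264.6650  ⇒  Cov = 264.6650 / 7 = 37.8093
Σ(R_m − R̄_m)² = 224.3200  ⇒  Var(R_m) = 224.3200 / 7 = 32.0457
β = Cov / Var(R_m) = 37.8093 / 32.0457 = 1.1799
E(R) = R_f + β × MRP = 1.58% + 1.1799 × 4.48% = 6.87%

6.87%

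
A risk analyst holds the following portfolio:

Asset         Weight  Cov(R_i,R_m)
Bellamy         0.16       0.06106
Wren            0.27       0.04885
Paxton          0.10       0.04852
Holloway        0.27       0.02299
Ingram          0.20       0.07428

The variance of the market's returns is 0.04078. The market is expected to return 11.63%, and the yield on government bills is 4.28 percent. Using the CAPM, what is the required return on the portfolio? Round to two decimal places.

13.09%

β_Bellamy = 0.06106 / 0.04078 = 1.4973
β_Wren = 0.04885 / 0.04078 = 1.1979
β_Paxton = 0.04852 / 0.04078 = 1.1898
β_Holloway = 0.02299 / 0.04078 = 0.5638
β_Ingram = 0.07428 / 0.04078 = 1.8215
β_P = Σ w_i β_i = 0.16×1.4973 + 0.27×1.1979 + 0.10×1.1898 + 0.27×0.5638 + 0.20×1.8215 = 1.1985
MRP = 11.63% − 4.28% = 7.35%
E(R_P) = R_f + β_P × MRP = 4.28% + 1.1985 × 7.35% = 13.09%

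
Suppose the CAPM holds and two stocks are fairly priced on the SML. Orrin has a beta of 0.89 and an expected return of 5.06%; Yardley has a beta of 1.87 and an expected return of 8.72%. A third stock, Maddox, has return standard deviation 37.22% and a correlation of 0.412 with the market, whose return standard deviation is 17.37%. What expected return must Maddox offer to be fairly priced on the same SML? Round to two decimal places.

MRP = (8.72% − 5.06%) / (1.87 − 0.89) = 3.7347%
R_f = 5.06% − 0.89 × 3.7347% = 1.7361%
β_Maddox = ρ·σ_i/σ_m = 0.412 × 37.22 / 17.37 = 0.8828
E(R_Maddox) = R_f + β × MRP = 1.7361% + 0.8828 × 3.7347% = 5.03%

5.03%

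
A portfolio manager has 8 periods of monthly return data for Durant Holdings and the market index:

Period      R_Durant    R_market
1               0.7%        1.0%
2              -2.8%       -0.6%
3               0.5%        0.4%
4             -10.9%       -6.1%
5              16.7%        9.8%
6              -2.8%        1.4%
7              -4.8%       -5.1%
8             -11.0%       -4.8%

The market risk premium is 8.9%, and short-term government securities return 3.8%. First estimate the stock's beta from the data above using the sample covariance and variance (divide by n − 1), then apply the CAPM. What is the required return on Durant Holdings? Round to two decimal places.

18.27%

Mean R_i = (0.7 − 2.8 + 0.5 − 10.9 + 16.7 − 2.8 − 4.8 − 11.0) / 8 = -1.8000%
Mean R_m = (1.0 − 0.6 + 0.4 − 6.1 + 9.8 + 1.4 − 5.1 − 4.8) / 8 = -0.5000%
Σ(R_i − R̄_i)(R_m − R̄_m) = 298.8900  ⇒  Cov = 298.8900 / 7 = 42.6986
Σ(R_m − R̄_m)² = 183.7800  ⇒  Var(R_m) = 183.7800 / 7 = 26.2543
β = Cov / Var(R_m) = 42.6986 / 26.2543 = 1.6263
E(R) = R_f + β × MRP = 3.8% + 1.6263 × 8.9% = 18.27%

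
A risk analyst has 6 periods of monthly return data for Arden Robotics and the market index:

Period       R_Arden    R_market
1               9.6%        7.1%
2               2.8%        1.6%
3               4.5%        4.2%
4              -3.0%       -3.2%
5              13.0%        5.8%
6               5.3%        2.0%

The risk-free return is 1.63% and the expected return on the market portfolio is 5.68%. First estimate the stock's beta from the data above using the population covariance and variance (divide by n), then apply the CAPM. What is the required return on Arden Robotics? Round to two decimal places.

7.23%

Mean R_i = (9.6 + 2.8 + 4.5 − 3.0 + 13.0 + 5.3) / 6 = 5.3667%
Mean R_m = (7.1 + 1.6 + 4.2 − 3.2 + 5.8 + 2.0) / 6 = 2.9167%
Σ(R_i − R̄_i)(R_m − R̄_m) = 93.2233  ⇒  Cov = 93.2233 / 6 = 15.5372
Σ(R_m − R̄_m)² = 67.4483  ⇒  Var(R_m) = 67.4483 / 6 = 11.2414
β = Cov / Var(R_m) = 15.5372 / 11.2414 = 1.3821
MRP = 5.68% − 1.63% = 4.05%
E(R) = R_f + β × MRP = 1.63% + 1.3821 × 4.05% = 7.23%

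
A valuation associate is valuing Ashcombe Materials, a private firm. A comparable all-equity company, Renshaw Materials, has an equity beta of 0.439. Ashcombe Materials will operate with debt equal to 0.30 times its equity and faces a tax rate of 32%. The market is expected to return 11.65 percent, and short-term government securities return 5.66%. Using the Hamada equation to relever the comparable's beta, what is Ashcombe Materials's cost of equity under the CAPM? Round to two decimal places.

8.83%

β_L = β_U × [1 + (1 − t)(D/E)] = 0.439 × [1 + (1 − 0.32) × 0.30]
    = 0.439 × [1 + 0.68 × 0.30] = 0.439 × 1.2040 = 0.5286
MRP = 11.65% − 5.66% = 5.99%
E(R) = R_f + β_L × MRP = 5.66% + 0.5286 × 5.99% = 8.83%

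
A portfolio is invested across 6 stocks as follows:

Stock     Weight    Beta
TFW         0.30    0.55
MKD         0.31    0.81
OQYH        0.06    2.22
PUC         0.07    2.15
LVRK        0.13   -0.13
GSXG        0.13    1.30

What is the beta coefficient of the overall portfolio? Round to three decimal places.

0.852

β_P = Σ w_i β_i = 0.30×0.55 + 0.31×0.81 + 0.06×2.22 + 0.07×2.15 + 0.13×-0.13 + 0.13×1.30 = 0.8519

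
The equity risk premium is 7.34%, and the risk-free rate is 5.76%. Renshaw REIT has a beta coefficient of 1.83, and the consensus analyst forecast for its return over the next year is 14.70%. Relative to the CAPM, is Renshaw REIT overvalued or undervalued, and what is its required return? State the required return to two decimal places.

Required return = R_f + β·MRP = 5.76% + 1.83 × 7.34% = 19.19%
Forecast 14.70% < required 19.19% → the stock plots below the SML → overvalued.

Overvalued; required return 19.19%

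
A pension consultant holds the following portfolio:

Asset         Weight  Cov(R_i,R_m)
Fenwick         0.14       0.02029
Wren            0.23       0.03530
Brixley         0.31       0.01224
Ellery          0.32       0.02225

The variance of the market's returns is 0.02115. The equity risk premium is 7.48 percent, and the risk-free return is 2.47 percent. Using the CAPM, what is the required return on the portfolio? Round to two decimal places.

10.21%

β_Fenwick = 0.02029 / 0.02115 = 0.9593
β_Wren = 0.03530 / 0.02115 = 1.6690
β_Brixley = 0.01224 / 0.02115 = 0.5787
β_Ellery = 0.02225 / 0.02115 = 1.0520
β_P = Σ w_i β_i = 0.14×0.9593 + 0.23×1.6690 + 0.31×0.5787 + 0.32×1.0520 = 1.0342
E(R_P) = R_f + β_P × MRP = 2.47% + 1.0342 × 7.48% = 10.21%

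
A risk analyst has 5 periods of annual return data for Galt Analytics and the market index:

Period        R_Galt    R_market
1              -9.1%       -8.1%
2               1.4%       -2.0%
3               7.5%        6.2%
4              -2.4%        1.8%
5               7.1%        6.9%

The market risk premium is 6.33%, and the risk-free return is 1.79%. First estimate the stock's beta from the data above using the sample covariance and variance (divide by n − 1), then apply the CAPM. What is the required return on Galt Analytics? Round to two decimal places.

8.26%

Mean R_i = (-9.1 + 1.4 + 7.5 − 2.4 + 7.1) / 5 = 0.9000%
Mean R_m = (-8.1 − 2.0 + 6.2 + 1.8 + 6.9) / 5 = 0.9600%
Σ(R_i − R̄_i)(R_m − R̄_m) = 157.7600  ⇒  Cov = 157.7600 / 4 = 39.4400
Σ(R_m − R̄_m)² = 154.2920  ⇒  Var(R_m) = 154.2920 / 4 = 38.5730
β = Cov / Var(R_m) = 39.4400 / 38.5730 = 1.0225
E(R) = R_f + β × MRP = 1.79% + 1.0225 × 6.33% = 8.26%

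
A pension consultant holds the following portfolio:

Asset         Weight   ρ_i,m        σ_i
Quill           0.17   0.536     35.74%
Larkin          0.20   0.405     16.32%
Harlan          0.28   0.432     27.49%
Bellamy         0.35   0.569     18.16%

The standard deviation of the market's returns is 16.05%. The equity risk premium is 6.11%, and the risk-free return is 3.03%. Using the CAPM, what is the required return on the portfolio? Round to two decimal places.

7.42%

β_Quill = 0.536 × 35.74% / 16.05% = 1.1936
β_Larkin = 0.405 × 16.32% / 16.05% = 0.4118
β_Harlan = 0.432 × 27.49% / 16.05% = 0.7399
β_Bellamy = 0.569 × 18.16% / 16.05% = 0.6438
β_P = Σ w_i β_i = 0.17×1.1936 + 0.20×0.4118 + 0.28×0.7399 + 0.35×0.6438 = 0.7178
E(R_P) = R_f + β_P × MRP = 3.03% + 0.7178 × 6.11% = 7.42%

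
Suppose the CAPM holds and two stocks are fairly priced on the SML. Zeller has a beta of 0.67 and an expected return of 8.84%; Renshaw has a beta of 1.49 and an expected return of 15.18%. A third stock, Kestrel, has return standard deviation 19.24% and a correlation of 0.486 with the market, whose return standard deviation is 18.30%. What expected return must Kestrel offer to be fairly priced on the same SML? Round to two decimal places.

7.61%

MRP = (15.18% − 8.84%) / (1.49 − 0.67) = 7.7317%
R_f = 8.84% − 0.67 × 7.7317% = 3.6598%
β_Kestrel = ρ·σ_i/σ_m = 0.486 × 19.24 / 18.30 = 0.5110
E(R_Kestrel) = R_f + β × MRP = 3.6598% + 0.5110 × 7.7317% = 7.61%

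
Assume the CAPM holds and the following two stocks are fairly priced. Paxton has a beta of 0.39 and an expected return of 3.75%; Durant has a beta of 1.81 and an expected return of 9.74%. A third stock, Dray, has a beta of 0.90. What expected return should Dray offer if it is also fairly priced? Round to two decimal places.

5.90%

MRP (SML slope) = (9.74% − 3.75%) / (1.81 − 0.39) = 5.99% / 1.42 = 4.2183%
R_f (intercept) = 3.75% − 0.39 × 4.2183% = 2.1049%
E(R_Dray) = R_f + β × MRP = 2.1049% + 0.90 × 4.2183% = 5.90%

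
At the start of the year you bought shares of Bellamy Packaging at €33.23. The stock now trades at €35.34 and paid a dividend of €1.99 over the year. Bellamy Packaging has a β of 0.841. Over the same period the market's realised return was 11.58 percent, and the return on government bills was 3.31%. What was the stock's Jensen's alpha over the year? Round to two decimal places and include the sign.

Realised HPR = (P1 + D1 − P0) / P0 = (35.34 + 1.99 − 33.23) / 33.23 = 4.10 / 33.23 = 12.3382%
MRP = 11.58% − 3.31% = 8.27%
CAPM required = R_f + β·MRP = 3.31% + 0.841 × 8.27% = 10.26507%
α = realised − required = 12.3382% − 10.26507% = +2.07%

+2.07%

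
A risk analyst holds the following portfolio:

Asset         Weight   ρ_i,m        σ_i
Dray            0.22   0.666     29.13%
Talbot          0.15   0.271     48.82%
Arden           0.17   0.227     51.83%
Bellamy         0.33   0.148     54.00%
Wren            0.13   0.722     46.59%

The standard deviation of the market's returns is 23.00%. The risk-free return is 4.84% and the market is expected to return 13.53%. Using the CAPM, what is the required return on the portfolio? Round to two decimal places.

10.61%

β_Dray = 0.666 × 29.13% / 23.00% = 0.8435
β_Talbot = 0.271 × 48.82% / 23.00% = 0.5752
β_Arden = 0.227 × 51.83% / 23.00% = 0.5115
β_Bellamy = 0.148 × 54.00% / 23.00% = 0.3475
β_Wren = 0.722 × 46.59% / 23.00% = 1.4625
β_P = Σ w_i β_i = 0.22×0.8435 + 0.15×0.5752 + 0.17×0.5115 + 0.33×0.3475 + 0.13×1.4625 = 0.6636
MRP = 13.53% − 4.84% = 8.69%
E(R_P) = R_f + β_P × MRP = 4.84% + 0.6636 × 8.69% = 10.61%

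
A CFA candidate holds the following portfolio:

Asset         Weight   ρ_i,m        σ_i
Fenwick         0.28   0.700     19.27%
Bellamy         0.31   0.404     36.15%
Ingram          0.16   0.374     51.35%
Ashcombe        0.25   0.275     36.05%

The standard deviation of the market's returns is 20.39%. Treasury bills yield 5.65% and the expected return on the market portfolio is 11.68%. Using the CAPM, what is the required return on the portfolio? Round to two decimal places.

β_Fenwick = 0.700 × 19.27% / 20.39% = 0.6615
β_Bellamy = 0.404 × 36.15% / 20.39% = 0.7163
β_Ingram = 0.374 × 51.35% / 20.39% = 0.9419
β_Ashcombe = 0.275 × 36.05% / 20.39% = 0.4862
β_P = Σ w_i β_i = 0.28×0.6615 + 0.31×0.7163 + 0.16×0.9419 + 0.25×0.4862 = 0.6795
MRP = 11.68% − 5.65% = 6.03%
E(R_P) = R_f + β_P × MRP = 5.65% + 0.6795 × 6.03% = 9.75%

9.75%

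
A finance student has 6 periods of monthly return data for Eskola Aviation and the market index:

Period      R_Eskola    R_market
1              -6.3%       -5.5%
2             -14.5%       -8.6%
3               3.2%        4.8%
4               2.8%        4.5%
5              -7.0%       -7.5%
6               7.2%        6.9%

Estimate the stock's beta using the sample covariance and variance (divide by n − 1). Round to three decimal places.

1.121

Mean R_i = (-6.3 − 14.5 + 3.2 + 2.8 − 7.0 + 7.2) / 6 = -2.4333%
Mean R_m = (-5.5 − 8.6 + 4.8 + 4.5 − 7.5 + 6.9) / 6 = -0.9000%
Σ(R_i − R̄_i)(R_m − R̄_m) = 276.3500  ⇒  Cov = 276.3500 / 5 = 55.2700
Σ(R_m − R̄_m)² = 246.5000  ⇒  Var(R_m) = 246.5000 / 5 = 49.3000
β = Cov / Var(R_m) = 55.2700 / 49.3000 = 1.1211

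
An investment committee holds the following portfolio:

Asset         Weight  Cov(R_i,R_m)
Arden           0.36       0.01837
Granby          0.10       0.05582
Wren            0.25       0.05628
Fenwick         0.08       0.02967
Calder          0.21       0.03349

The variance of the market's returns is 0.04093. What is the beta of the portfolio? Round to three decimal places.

0.872

β_Arden = 0.01837 / 0.04093 = 0.4488
β_Granby = 0.05582 / 0.04093 = 1.3638
β_Wren = 0.05628 / 0.04093 = 1.3750
β_Fenwick = 0.02967 / 0.04093 = 0.7249
β_Calder = 0.03349 / 0.04093 = 0.8182
β_P = Σ w_i β_i = 0.36×0.4488 + 0.10×1.3638 + 0.25×1.3750 + 0.08×0.7249 + 0.21×0.8182 = 0.8715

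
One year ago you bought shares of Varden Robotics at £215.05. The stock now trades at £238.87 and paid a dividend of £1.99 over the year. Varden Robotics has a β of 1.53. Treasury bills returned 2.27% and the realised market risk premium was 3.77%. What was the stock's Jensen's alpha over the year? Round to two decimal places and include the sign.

+3.96%

Realised HPR = (P1 + D1 − P0) / P0 = (238.87 + 1.99 − 215.05) / 215.05 = 25.81 / 215.05 = 12.0019%
CAPM required = R_f + β·MRP = 2.27% + 1.53 × 3.77% = 8.0381%
α = realised − required = 12.0019% − 8.0381% = +3.96%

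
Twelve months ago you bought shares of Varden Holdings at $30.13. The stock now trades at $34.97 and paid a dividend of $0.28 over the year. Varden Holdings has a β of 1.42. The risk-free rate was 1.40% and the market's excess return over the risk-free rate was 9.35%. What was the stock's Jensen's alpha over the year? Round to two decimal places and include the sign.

+2.32%

Realised HPR = (P1 + D1 − P0) / P0 = (34.97 + 0.28 − 30.13) / 30.13 = 5.12 / 30.13 = 16.9930%
CAPM required = R_f + β·MRP = 1.40% + 1.42 × 9.35% = 14.6770%
α = realised − required = 16.9930% − 14.6770% = +2.32%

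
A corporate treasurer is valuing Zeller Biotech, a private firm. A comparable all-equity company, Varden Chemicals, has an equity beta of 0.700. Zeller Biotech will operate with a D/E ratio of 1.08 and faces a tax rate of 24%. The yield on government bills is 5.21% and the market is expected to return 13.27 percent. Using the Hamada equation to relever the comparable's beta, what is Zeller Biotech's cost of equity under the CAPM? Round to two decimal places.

β_L = β_U × [1 + (1 − t)(D/E)] = 0.700 × [1 + (1 − 0.24) × 1.08]
    = 0.700 × [1 + 0.76 × 1.08] = 0.700 × 1.8208 = 1.2746
MRP = 13.27% − 5.21% = 8.06%
E(R) = R_f + β_L × MRP = 5.21% + 1.2746 × 8.06% = 15.48%

15.48%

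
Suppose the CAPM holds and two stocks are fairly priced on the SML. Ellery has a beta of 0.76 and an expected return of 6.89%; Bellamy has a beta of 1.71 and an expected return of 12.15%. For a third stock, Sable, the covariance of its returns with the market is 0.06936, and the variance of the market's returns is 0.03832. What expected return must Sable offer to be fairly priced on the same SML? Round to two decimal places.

MRP = (12.15% − 6.89%) / (1.71 − 0.76) = 5.5368%
R_f = 6.89% − 0.76 × 5.5368% = 2.6820%
β_Sable = Cov / Var(R_m) = 0.06936 / 0.03832 = 1.8100
E(R_Sable) = R_f + β × MRP = 2.6820% + 1.8100 × 5.5368% = 12.70%

12.70%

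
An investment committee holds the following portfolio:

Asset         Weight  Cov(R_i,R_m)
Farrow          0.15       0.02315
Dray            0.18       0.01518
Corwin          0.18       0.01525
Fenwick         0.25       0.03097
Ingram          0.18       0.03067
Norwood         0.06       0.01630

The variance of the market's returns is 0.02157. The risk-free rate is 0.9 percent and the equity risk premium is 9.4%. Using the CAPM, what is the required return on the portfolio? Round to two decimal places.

11.01%

β_Farrow = 0.02315 / 0.02157 = 1.0732
β_Dray = 0.01518 / 0.02157 = 0.7038
β_Corwin = 0.01525 / 0.02157 = 0.7070
β_Fenwick = 0.03097 / 0.02157 = 1.4358
β_Ingram = 0.03067 / 0.02157 = 1.4219
β_Norwood = 0.01630 / 0.02157 = 0.7557
β_P = Σ w_i β_i = 0.15×1.0732 + 0.18×0.7038 + 0.18×0.7070 + 0.25×1.4358 + 0.18×1.4219 + 0.06×0.7557 = 1.0752
E(R_P) = R_f + β_P × MRP = 0.9% + 1.0752 × 9.4% = 11.01%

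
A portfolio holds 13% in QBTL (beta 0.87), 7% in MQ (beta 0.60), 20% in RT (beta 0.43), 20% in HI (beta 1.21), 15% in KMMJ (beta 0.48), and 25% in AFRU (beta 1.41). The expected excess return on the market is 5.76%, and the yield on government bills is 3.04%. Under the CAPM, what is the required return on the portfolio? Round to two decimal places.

β_P = Σ w_i β_i = 0.13×0.87 + 0.07×0.60 + 0.20×0.43 + 0.20×1.21 + 0.15×0.48 + 0.25×1.41 = 0.9076
E(R_P) = R_f + β_P × MRP = 3.04% + 0.9076 × 5.76% = 8.27%

8.27%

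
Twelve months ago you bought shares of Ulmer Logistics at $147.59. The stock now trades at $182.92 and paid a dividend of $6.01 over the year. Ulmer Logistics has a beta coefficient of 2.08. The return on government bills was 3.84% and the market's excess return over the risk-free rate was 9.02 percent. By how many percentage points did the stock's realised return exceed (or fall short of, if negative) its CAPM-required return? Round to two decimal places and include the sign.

Realised HPR = (P1 + D1 − P0) / P0 = (182.92 + 6.01 − 147.59) / 147.59 = 41.34 / 147.59 = 28.0100%
CAPM required = R_f + β·MRP = 3.84% + 2.08 × 9.02% = 22.6016%
α = realised − required = 28.0100% − 22.6016% = +5.41%

+5.41%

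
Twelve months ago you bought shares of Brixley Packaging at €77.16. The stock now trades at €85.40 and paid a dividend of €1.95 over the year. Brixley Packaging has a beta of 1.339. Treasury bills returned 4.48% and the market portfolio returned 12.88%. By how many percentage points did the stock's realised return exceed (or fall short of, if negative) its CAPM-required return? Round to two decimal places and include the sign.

-2.52%

Realised HPR = (P1 + D1 − P0) / P0 = (85.40 + 1.95 − 77.16) / 77.16 = 10.19 / 77.16 = 13.2063%
MRP = 12.88% − 4.48% = 8.40%
CAPM required = R_f + β·MRP = 4.48% + 1.339 × 8.40% = 15.72760%
α = realised − required = 13.2063% − 15.72760% = -2.52%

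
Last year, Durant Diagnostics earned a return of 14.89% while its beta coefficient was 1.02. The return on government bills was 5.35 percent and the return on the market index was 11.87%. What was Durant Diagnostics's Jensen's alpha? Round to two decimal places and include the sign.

Market excess return = 11.87% − 5.35% = 6.52%
CAPM benchmark = R_f + β(R_m − R_f) = 5.35% + 1.02 × 6.52% = 12.0004%
α = actual − benchmark = 14.89% − 12.0004% = +2.89%

+2.89%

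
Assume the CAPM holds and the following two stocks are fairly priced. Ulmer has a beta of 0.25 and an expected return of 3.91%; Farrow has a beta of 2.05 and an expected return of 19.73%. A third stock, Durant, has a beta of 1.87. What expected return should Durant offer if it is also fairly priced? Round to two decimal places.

MRP (SML slope) = (19.73% − 3.91%) / (2.05 − 0.25) = 15.82% / 1.80 = 8.7889%
R_f (intercept) = 3.91% − 0.25 × 8.7889% = 1.7128%
E(R_Durant) = R_f + β × MRP = 1.7128% + 1.87 × 8.7889% = 18.15%

18.15%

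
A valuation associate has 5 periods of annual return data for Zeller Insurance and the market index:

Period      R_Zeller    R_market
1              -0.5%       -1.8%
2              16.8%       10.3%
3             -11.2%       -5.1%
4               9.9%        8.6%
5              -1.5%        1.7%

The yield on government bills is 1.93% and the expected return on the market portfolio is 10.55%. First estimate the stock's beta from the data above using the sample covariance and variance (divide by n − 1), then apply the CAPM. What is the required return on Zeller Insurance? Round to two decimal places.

15.58%

Mean R_i = (-0.5 + 16.8 − 11.2 + 9.9 − 1.5) / 5 = 2.7000%
Mean R_m = (-1.8 + 10.3 − 5.1 + 8.6 + 1.7) / 5 = 2.7400%
Σ(R_i − R̄_i)(R_m − R̄_m) = 276.6600  ⇒  Cov = 276.6600 / 4 = 69.1650
Σ(R_m − R̄_m)² = 174.6520  ⇒  Var(R_m) = 174.6520 / 4 = 43.6630
β = Cov / Var(R_m) = 69.1650 / 43.6630 = 1.5841
MRP = 10.55% − 1.93% = 8.62%
E(R) = R_f + β × MRP = 1.93% + 1.5841 × 8.62% = 15.58%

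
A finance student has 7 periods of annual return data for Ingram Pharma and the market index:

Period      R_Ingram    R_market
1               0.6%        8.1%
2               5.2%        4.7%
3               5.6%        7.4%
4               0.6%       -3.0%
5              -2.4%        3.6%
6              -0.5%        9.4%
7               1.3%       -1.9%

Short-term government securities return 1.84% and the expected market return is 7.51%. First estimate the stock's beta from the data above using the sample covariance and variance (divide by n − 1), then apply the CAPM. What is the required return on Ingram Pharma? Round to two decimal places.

Mean R_i = (0.6 + 5.2 + 5.6 + 0.6 − 2.4 − 0.5 + 1.3) / 7 = 1.4857%
Mean R_m = (8.1 + 4.7 + 7.4 − 3.0 + 3.6 + 9.4 − 1.9) / 7 = 4.0429%
Σ(R_i − R̄_i)(R_m − R̄_m) = 11.0843  ⇒  Cov = 11.0843 / 6 = 1.8474
Σ(R_m − R̄_m)² = 141.9771  ⇒  Var(R_m) = 141.9771 / 6 = 23.6629
β = Cov / Var(R_m) = 1.8474 / 23.6629 = 0.0781
MRP = 7.51% − 1.84% = 5.67%
E(R) = R_f + β × MRP = 1.84% + 0.0781 × 5.67% = 2.28%

2.28%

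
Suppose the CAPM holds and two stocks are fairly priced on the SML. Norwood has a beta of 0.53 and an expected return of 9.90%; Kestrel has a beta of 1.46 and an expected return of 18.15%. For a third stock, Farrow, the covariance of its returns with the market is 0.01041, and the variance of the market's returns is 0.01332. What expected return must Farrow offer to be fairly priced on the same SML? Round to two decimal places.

12.13%

MRP = (18.15% − 9.90%) / (1.46 − 0.53) = 8.8710%
R_f = 9.90% − 0.53 × 8.8710% = 5.1984%
β_Farrow = Cov / Var(R_m) = 0.01041 / 0.01332 = 0.7815
E(R_Farrow) = R_f + β × MRP = 5.1984% + 0.7815 × 8.8710% = 12.13%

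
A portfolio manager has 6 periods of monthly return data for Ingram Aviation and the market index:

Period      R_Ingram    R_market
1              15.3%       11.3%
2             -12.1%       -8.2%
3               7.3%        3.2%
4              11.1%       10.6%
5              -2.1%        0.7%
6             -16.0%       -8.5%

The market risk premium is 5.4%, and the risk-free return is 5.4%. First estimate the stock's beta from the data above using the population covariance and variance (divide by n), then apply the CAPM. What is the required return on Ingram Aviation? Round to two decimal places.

13.18%

Mean R_i = (15.3 − 12.1 + 7.3 + 11.1 − 2.1 − 16.0) / 6 = 0.5833%
Mean R_m = (11.3 − 8.2 + 3.2 + 10.6 + 0.7 − 8.5) / 6 = 1.5167%
Σ(R_i − R̄_i)(R_m − R̄_m) = 542.3517  ⇒  Cov = 542.3517 / 6 = 90.3920
Σ(R_m − R̄_m)² = 376.4683  ⇒  Var(R_m) = 376.4683 / 6 = 62.7447
β = Cov / Var(R_m) = 90.3920 / 62.7447 = 1.4406
E(R) = R_f + β × MRP = 5.4% + 1.4406 × 5.4% = 13.18%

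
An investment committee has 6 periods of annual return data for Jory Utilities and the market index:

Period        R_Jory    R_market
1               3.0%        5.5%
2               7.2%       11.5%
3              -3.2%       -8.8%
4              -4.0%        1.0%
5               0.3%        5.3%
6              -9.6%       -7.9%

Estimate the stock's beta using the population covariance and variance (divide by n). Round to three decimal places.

0.641

Mean R_i = (3.0 + 7.2 − 3.2 − 4.0 + 0.3 − 9.6) / 6 = -1.0500%
Mean R_m = (5.5 + 11.5 − 8.8 + 1.0 + 5.3 − 7.9) / 6 = 1.1000%
Σ(R_i − R̄_i)(R_m − R̄_m) = 207.8200  ⇒  Cov = 207.8200 / 6 = 34.6367
Σ(R_m − R̄_m)² = 324.1800  ⇒  Var(R_m) = 324.1800 / 6 = 54.0300
β = Cov / Var(R_m) = 34.6367 / 54.0300 = 0.6411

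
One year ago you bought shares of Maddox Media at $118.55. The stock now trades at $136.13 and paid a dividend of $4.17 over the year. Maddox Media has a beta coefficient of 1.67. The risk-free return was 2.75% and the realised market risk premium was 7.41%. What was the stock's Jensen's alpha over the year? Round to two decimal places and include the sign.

+3.22%

Realised HPR = (P1 + D1 − P0) / P0 = (136.13 + 4.17 − 118.55) / 118.55 = 21.75 / 118.55 = 18.3467%
CAPM required = R_f + β·MRP = 2.75% + 1.67 × 7.41% = 15.1247%
α = realised − required = 18.3467% − 15.1247% = +3.22%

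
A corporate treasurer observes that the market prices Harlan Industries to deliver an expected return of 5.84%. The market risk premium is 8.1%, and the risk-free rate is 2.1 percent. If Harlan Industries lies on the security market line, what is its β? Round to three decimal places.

β = (E(R) − R_f) / MRP = (5.84% − 2.1%) / 8.1% = 3.74% / 8.1% = 0.462

0.462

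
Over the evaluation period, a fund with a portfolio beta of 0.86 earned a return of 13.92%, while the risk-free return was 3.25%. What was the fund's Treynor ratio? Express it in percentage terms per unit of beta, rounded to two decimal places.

12.41%

Treynor = (R_P − R_f) / β_P = (13.92% − 3.25%) / 0.8600 = 10.67% / 0.8600 = 12.41%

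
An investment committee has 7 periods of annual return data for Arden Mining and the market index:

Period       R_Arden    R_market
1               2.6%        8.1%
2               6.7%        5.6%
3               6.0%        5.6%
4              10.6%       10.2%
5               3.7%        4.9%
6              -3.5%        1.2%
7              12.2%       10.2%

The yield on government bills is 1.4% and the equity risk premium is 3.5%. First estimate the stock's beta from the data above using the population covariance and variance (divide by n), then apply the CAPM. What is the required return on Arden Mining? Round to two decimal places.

6.36%

Mean R_i = (2.6 + 6.7 + 6.0 + 10.6 + 3.7 − 3.5 + 12.2) / 7 = 5.4714%
Mean R_m = (8.1 + 5.6 + 5.6 + 10.2 + 4.9 + 1.2 + 10.2) / 7 = 6.5429%
Σ(R_i − R̄_i)(R_m − R̄_m) = 88.0786  ⇒  Cov = 88.0786 / 7 = 12.5827
Σ(R_m − R̄_m)² = 62.1971  ⇒  Var(R_m) = 62.1971 / 7 = 8.8853
β = Cov / Var(R_m) = 12.5827 / 8.8853 = 1.4161
E(R) = R_f + β × MRP = 1.4% + 1.4161 × 3.5% = 6.36%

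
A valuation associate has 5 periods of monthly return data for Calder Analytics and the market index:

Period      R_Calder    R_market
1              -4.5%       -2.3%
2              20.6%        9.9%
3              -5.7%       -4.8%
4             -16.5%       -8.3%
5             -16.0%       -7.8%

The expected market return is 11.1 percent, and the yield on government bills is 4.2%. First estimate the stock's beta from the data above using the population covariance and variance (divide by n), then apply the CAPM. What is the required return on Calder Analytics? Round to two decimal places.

Mean R_i = (-4.5 + 20.6 − 5.7 − 16.5 − 16.0) / 5 = -4.4200%
Mean R_m = (-2.3 + 9.9 − 4.8 − 8.3 − 7.8) / 5 = -2.6600%
Σ(R_i − R̄_i)(R_m − R̄_m) = 444.6140  ⇒  Cov = 444.6140 / 5 = 88.9228
Σ(R_m − R̄_m)² = 220.6920  ⇒  Var(R_m) = 220.6920 / 5 = 44.1384
β = Cov / Var(R_m) = 88.9228 / 44.1384 = 2.0146
MRP = 11.1% − 4.2% = 6.90%
E(R) = R_f + β × MRP = 4.2% + 2.0146 × 6.9% = 18.10%

18.10%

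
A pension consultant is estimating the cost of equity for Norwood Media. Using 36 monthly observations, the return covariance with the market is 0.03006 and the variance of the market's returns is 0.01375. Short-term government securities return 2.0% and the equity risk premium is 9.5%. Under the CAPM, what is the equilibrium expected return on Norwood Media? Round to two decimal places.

β = Cov(R_i, R_m) / Var(R_m) = 0.03006 / 0.01375 = 2.1862
E(R) = R_f + β × MRP = 2.0% + 2.1862 × 9.5% = 22.77%

22.77%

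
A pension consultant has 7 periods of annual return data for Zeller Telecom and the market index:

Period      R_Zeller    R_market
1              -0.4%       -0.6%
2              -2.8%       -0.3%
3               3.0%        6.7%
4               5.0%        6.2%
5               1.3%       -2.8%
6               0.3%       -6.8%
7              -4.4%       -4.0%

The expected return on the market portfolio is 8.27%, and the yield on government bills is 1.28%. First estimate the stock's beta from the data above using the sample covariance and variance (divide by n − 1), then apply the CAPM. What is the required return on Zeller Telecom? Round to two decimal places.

Mean R_i = (-0.4 − 2.8 + 3.0 + 5.0 + 1.3 + 0.3 − 4.4) / 7 = 0.2857%
Mean R_m = (-0.6 − 0.3 + 6.7 + 6.2 − 2.8 − 6.8 − 4.0) / 7 = -0.2286%
Σ(R_i − R̄_i)(R_m − R̄_m) = 64.5571  ⇒  Cov = 64.5571 / 6 = 10.7595
Σ(R_m − R̄_m)² = 153.4943  ⇒  Var(R_m) = 153.4943 / 6 = 25.5824
β = Cov / Var(R_m) = 10.7595 / 25.5824 = 0.4206
MRP = 8.27% − 1.28% = 6.99%
E(R) = R_f + β × MRP = 1.28% + 0.4206 × 6.99% = 4.22%

4.22%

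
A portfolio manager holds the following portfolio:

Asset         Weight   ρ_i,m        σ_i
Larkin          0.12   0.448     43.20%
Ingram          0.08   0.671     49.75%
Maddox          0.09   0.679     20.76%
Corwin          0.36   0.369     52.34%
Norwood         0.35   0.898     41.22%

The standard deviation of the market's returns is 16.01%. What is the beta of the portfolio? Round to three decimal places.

1.635

β_Larkin = 0.448 × 43.20% / 16.01% = 1.2088
β_Ingram = 0.671 × 49.75% / 16.01% = 2.0851
β_Maddox = 0.679 × 20.76% / 16.01% = 0.8805
β_Corwin = 0.369 × 52.34% / 16.01% = 1.2063
β_Norwood = 0.898 × 41.22% / 16.01% = 2.3120
β_P = Σ w_i β_i = 0.12×1.2088 + 0.08×2.0851 + 0.09×0.8805 + 0.36×1.2063 + 0.35×2.3120 = 1.6346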